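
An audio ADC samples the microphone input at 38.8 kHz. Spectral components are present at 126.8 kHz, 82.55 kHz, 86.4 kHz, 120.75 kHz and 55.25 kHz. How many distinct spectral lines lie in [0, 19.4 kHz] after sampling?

5

fs/2 = 19.4 kHz.
126.8 kHz mod fs = 10.4 kHz.
10.4 kHz ≤ fs/2 = 19.4 kHz, appears at 10.4 kHz.
82.55 kHz mod fs = 4.95 kHz.
4.95 kHz ≤ fs/2 = 19.4 kHz, appears at 4.95 kHz.
86.4 kHz mod fs = 8.8 kHz.
8.8 kHz ≤ fs/2 = 19.4 kHz, appears at 8.8 kHz.
120.75 kHz mod fs = 4.35 kHz.
4.35 kHz ≤ fs/2 = 19.4 kHz, appears at 4.35 kHz.
55.25 kHz mod fs = 16.45 kHz.
16.45 kHz ≤ fs/2 = 19.4 kHz, appears at 16.45 kHz.
Distinct values: {4.35 kHz, 4.95 kHz, 8.8 kHz, 10.4 kHz, 16.45 kHz} → 5.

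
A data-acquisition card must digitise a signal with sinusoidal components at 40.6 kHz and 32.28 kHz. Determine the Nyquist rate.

81.2 kHz

Highest-frequency component: 40.6 kHz.
Nyquist rate = 2 × 40.6 kHz = 81.2 kHz.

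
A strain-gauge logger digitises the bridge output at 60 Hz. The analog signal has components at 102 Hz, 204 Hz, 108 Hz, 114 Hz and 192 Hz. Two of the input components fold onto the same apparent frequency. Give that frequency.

12 Hz

fs/2 = 30 Hz.
102 Hz mod fs = 42 Hz.
42 Hz > fs/2 = 30 Hz, folds to fs − 42 Hz = 18 Hz.
204 Hz mod fs = 24 Hz.
24 Hz ≤ fs/2 = 30 Hz, appears at 24 Hz.
108 Hz mod fs = 48 Hz.
48 Hz > fs/2 = 30 Hz, folds to fs − 48 Hz = 12 Hz.
114 Hz mod fs = 54 Hz.
54 Hz > fs/2 = 30 Hz, folds to fs − 54 Hz = 6 Hz.
192 Hz mod fs = 12 Hz.
12 Hz ≤ fs/2 = 30 Hz, appears at 12 Hz.
108 Hz and 192 Hz both map to 12 Hz.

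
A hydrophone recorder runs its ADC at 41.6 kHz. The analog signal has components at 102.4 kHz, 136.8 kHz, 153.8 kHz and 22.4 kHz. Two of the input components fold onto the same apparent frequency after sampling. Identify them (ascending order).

22.4 kHz, 102.4 kHz

fs/2 = 20.8 kHz.
102.4 kHz mod fs = 19.2 kHz.
19.2 kHz ≤ fs/2 = 20.8 kHz, appears at 19.2 kHz.
136.8 kHz mod fs = 12 kHz.
12 kHz ≤ fs/2 = 20.8 kHz, appears at 12 kHz.
153.8 kHz mod fs = 29 kHz.
29 kHz > fs/2 = 20.8 kHz, folds to fs − 29 kHz = 12.6 kHz.
22.4 kHz > fs/2 = 20.8 kHz, folds to fs − 22.4 kHz = 19.2 kHz.
22.4 kHz and 102.4 kHz both map to 19.2 kHz.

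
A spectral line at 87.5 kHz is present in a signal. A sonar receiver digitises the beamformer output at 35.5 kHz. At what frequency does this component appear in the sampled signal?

16.5 kHz

87.5 kHz mod fs = 16.5 kHz.
16.5 kHz ≤ fs/2 = 17.75 kHz, appears at 16.5 kHz.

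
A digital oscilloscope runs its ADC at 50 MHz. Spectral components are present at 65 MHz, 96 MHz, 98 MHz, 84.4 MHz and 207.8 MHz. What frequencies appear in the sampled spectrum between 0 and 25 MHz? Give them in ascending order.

fs/2 = 25 MHz.
65 MHz mod fs = 15 MHz.
15 MHz ≤ fs/2 = 25 MHz, appears at 15 MHz.
96 MHz mod fs = 46 MHz.
46 MHz > fs/2 = 25 MHz, folds to fs − 46 MHz = 4 MHz.
98 MHz mod fs = 48 MHz.
48 MHz > fs/2 = 25 MHz, folds to fs − 48 MHz = 2 MHz.
84.4 MHz mod fs = 34.4 MHz.
34.4 MHz > fs/2 = 25 MHz, folds to fs − 34.4 MHz = 15.6 MHz.
207.8 MHz mod fs = 7.8 MHz.
7.8 MHz ≤ fs/2 = 25 MHz, appears at 7.8 MHz.
Distinct values: {2 MHz, 4 MHz, 7.8 MHz, 15 MHz, 15.6 MHz}.

2 MHz, 4 MHz, 7.8 MHz, 15 MHz, 15.6 MHz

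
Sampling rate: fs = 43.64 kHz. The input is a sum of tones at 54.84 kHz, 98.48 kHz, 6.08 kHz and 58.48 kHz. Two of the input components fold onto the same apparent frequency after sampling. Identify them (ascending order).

fs/2 = 21.82 kHz.
54.84 kHz mod fs = 11.2 kHz.
11.2 kHz ≤ fs/2 = 21.82 kHz, appears at 11.2 kHz.
98.48 kHz mod fs = 11.2 kHz.
11.2 kHz ≤ fs/2 = 21.82 kHz, appears at 11.2 kHz.
6.08 kHz ≤ fs/2 = 21.82 kHz, passes unchanged.
58.48 kHz mod fs = 14.84 kHz.
14.84 kHz ≤ fs/2 = 21.82 kHz, appears at 14.84 kHz.
54.84 kHz and 98.48 kHz both map to 11.2 kHz.

54.84 kHz, 98.48 kHz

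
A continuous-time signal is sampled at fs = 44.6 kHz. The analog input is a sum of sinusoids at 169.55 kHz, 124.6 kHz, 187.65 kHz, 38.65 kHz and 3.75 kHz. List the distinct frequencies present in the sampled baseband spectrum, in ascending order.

fs/2 = 22.3 kHz.
169.55 kHz mod fs = 35.75 kHz.
35.75 kHz > fs/2 = 22.3 kHz, folds to fs − 35.75 kHz = 8.85 kHz.
124.6 kHz mod fs = 35.4 kHz.
35.4 kHz > fs/2 = 22.3 kHz, folds to fs − 35.4 kHz = 9.2 kHz.
187.65 kHz mod fs = 9.25 kHz.
9.25 kHz ≤ fs/2 = 22.3 kHz, appears at 9.25 kHz.
38.65 kHz > fs/2 = 22.3 kHz, folds to fs − 38.65 kHz = 5.95 kHz.
3.75 kHz ≤ fs/2 = 22.3 kHz, passes unchanged.
Distinct values: {3.75 kHz, 5.95 kHz, 8.85 kHz, 9.2 kHz, 9.25 kHz}.

3.75 kHz, 5.95 kHz, 8.85 kHz, 9.2 kHz, 9.25 kHz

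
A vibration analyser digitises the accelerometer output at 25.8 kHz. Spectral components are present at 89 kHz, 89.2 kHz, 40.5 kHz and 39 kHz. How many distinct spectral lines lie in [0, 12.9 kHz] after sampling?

fs/2 = 12.9 kHz.
89 kHz mod fs = 11.6 kHz.
11.6 kHz ≤ fs/2 = 12.9 kHz, appears at 11.6 kHz.
89.2 kHz mod fs = 11.8 kHz.
11.8 kHz ≤ fs/2 = 12.9 kHz, appears at 11.8 kHz.
40.5 kHz mod fs = 14.7 kHz.
14.7 kHz > fs/2 = 12.9 kHz, folds to fs − 14.7 kHz = 11.1 kHz.
39 kHz mod fs = 13.2 kHz.
13.2 kHz > fs/2 = 12.9 kHz, folds to fs − 13.2 kHz = 12.6 kHz.
Distinct values: {11.1 kHz, 11.6 kHz, 11.8 kHz, 12.6 kHz} → 4.

4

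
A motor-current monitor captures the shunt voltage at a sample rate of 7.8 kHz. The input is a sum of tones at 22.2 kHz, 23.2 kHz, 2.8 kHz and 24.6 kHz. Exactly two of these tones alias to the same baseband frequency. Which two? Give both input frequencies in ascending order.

fs/2 = 3.9 kHz.
22.2 kHz mod fs = 6.6 kHz.
6.6 kHz > fs/2 = 3.9 kHz, folds to fs − 6.6 kHz = 1.2 kHz.
23.2 kHz mod fs = 7.6 kHz.
7.6 kHz > fs/2 = 3.9 kHz, folds to fs − 7.6 kHz = 0.2 kHz.
2.8 kHz ≤ fs/2 = 3.9 kHz, passes unchanged.
24.6 kHz mod fs = 1.2 kHz.
1.2 kHz ≤ fs/2 = 3.9 kHz, appears at 1.2 kHz.
22.2 kHz and 24.6 kHz both map to 1.2 kHz.

22.2 kHz, 24.6 kHz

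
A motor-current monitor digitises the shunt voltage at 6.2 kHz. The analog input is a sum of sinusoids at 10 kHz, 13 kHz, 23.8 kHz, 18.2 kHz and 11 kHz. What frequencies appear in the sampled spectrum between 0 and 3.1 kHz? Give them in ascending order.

0.4 kHz, 0.6 kHz, 1 kHz, 1.4 kHz, 2.4 kHz

fs/2 = 3.1 kHz.
10 kHz mod fs = 3.8 kHz.
3.8 kHz > fs/2 = 3.1 kHz, folds to fs − 3.8 kHz = 2.4 kHz.
13 kHz mod fs = 0.6 kHz.
0.6 kHz ≤ fs/2 = 3.1 kHz, appears at 0.6 kHz.
23.8 kHz mod fs = 5.2 kHz.
5.2 kHz > fs/2 = 3.1 kHz, folds to fs − 5.2 kHz = 1 kHz.
18.2 kHz mod fs = 5.8 kHz.
5.8 kHz > fs/2 = 3.1 kHz, folds to fs − 5.8 kHz = 0.4 kHz.
11 kHz mod fs = 4.8 kHz.
4.8 kHz > fs/2 = 3.1 kHz, folds to fs − 4.8 kHz = 1.4 kHz.
Distinct values: {0.4 kHz, 0.6 kHz, 1 kHz, 1.4 kHz, 2.4 kHz}.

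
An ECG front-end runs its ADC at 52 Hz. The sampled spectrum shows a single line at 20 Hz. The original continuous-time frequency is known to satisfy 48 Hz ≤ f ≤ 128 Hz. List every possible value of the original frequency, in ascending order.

Frequencies that alias to 20 Hz are k·fs ± 20 Hz for integer k ≥ 0.
k=0: 20 Hz.
k=1: 32 Hz, 72 Hz.
k=2: 84 Hz, 124 Hz.
k=3: 136 Hz, 176 Hz.
Within [48 Hz, 128 Hz]: 72 Hz, 84 Hz, 124 Hz.

72 Hz, 84 Hz, 124 Hz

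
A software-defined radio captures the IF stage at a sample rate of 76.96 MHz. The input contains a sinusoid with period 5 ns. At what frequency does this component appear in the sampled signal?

30.88 MHz

T = 5 ns → f = 1/T = 200 MHz.
200 MHz mod fs = 46.08 MHz.
46.08 MHz > fs/2 = 38.48 MHz, folds to fs − 46.08 MHz = 30.88 MHz.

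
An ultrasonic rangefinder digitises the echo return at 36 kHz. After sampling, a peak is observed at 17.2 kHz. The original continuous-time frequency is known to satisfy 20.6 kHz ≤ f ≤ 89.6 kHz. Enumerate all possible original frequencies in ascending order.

Frequencies that alias to 17.2 kHz are k·fs ± 17.2 kHz for integer k ≥ 0.
k=0: 17.2 kHz.
k=1: 18.8 kHz, 53.2 kHz.
k=2: 54.8 kHz, 89.2 kHz.
k=3: 90.8 kHz, 125.2 kHz.
Within [20.6 kHz, 89.6 kHz]: 53.2 kHz, 54.8 kHz, 89.2 kHz.

53.2 kHz, 54.8 kHz, 89.2 kHz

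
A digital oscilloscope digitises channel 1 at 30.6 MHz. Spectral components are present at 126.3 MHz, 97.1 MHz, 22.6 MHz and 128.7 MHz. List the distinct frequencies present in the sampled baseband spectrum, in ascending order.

3.9 MHz, 5.3 MHz, 6.3 MHz, 8 MHz

fs/2 = 15.3 MHz.
126.3 MHz mod fs = 3.9 MHz.
3.9 MHz ≤ fs/2 = 15.3 MHz, appears at 3.9 MHz.
97.1 MHz mod fs = 5.3 MHz.
5.3 MHz ≤ fs/2 = 15.3 MHz, appears at 5.3 MHz.
22.6 MHz > fs/2 = 15.3 MHz, folds to fs − 22.6 MHz = 8 MHz.
128.7 MHz mod fs = 6.3 MHz.
6.3 MHz ≤ fs/2 = 15.3 MHz, appears at 6.3 MHz.
Distinct values: {3.9 MHz, 5.3 MHz, 6.3 MHz, 8 MHz}.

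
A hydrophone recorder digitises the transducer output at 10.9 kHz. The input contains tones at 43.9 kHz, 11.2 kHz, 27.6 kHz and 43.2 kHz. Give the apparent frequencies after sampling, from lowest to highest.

fs/2 = 5.45 kHz.
43.9 kHz mod fs = 0.3 kHz.
0.3 kHz ≤ fs/2 = 5.45 kHz, appears at 0.3 kHz.
11.2 kHz mod fs = 0.3 kHz.
0.3 kHz ≤ fs/2 = 5.45 kHz, appears at 0.3 kHz.
27.6 kHz mod fs = 5.8 kHz.
5.8 kHz > fs/2 = 5.45 kHz, folds to fs − 5.8 kHz = 5.1 kHz.
43.2 kHz mod fs = 10.5 kHz.
10.5 kHz > fs/2 = 5.45 kHz, folds to fs − 10.5 kHz = 0.4 kHz.
Distinct values: {0.3 kHz, 0.4 kHz, 5.1 kHz}.

0.3 kHz, 0.4 kHz, 5.1 kHz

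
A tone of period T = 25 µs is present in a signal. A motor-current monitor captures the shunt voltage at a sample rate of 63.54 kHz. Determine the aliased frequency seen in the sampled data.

T = 25 µs → f = 1/T = 40 kHz.
40 kHz > fs/2 = 31.77 kHz, folds to fs − 40 kHz = 23.54 kHz.

23.54 kHz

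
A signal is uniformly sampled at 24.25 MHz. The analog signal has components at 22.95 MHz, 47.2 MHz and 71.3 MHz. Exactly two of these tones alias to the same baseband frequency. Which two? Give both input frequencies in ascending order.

fs/2 = 12.125 MHz.
22.95 MHz > fs/2 = 12.125 MHz, folds to fs − 22.95 MHz = 1.3 MHz.
47.2 MHz mod fs = 22.95 MHz.
22.95 MHz > fs/2 = 12.125 MHz, folds to fs − 22.95 MHz = 1.3 MHz.
71.3 MHz mod fs = 22.8 MHz.
22.8 MHz > fs/2 = 12.125 MHz, folds to fs − 22.8 MHz = 1.45 MHz.
22.95 MHz and 47.2 MHz both map to 1.3 MHz.

22.95 MHz, 47.2 MHz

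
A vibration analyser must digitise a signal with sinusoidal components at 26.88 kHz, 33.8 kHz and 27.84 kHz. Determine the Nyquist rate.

Highest-frequency component: 33.8 kHz.
Nyquist rate = 2 × 33.8 kHz = 67.6 kHz.

67.6 kHz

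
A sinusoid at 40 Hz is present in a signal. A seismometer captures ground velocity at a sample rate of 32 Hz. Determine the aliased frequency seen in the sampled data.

8 Hz

40 Hz mod fs = 8 Hz.
8 Hz ≤ fs/2 = 16 Hz, appears at 8 Hz.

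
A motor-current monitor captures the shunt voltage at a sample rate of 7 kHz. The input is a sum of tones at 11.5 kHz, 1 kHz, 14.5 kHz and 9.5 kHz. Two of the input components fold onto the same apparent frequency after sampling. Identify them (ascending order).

9.5 kHz, 11.5 kHz

fs/2 = 3.5 kHz.
11.5 kHz mod fs = 4.5 kHz.
4.5 kHz > fs/2 = 3.5 kHz, folds to fs − 4.5 kHz = 2.5 kHz.
1 kHz ≤ fs/2 = 3.5 kHz, passes unchanged.
14.5 kHz mod fs = 0.5 kHz.
0.5 kHz ≤ fs/2 = 3.5 kHz, appears at 0.5 kHz.
9.5 kHz mod fs = 2.5 kHz.
2.5 kHz ≤ fs/2 = 3.5 kHz, appears at 2.5 kHz.
9.5 kHz and 11.5 kHz both map to 2.5 kHz.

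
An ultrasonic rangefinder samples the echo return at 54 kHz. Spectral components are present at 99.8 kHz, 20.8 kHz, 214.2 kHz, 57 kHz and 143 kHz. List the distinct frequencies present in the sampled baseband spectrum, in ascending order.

fs/2 = 27 kHz.
99.8 kHz mod fs = 45.8 kHz.
45.8 kHz > fs/2 = 27 kHz, folds to fs − 45.8 kHz = 8.2 kHz.
20.8 kHz ≤ fs/2 = 27 kHz, passes unchanged.
214.2 kHz mod fs = 52.2 kHz.
52.2 kHz > fs/2 = 27 kHz, folds to fs − 52.2 kHz = 1.8 kHz.
57 kHz mod fs = 3 kHz.
3 kHz ≤ fs/2 = 27 kHz, appears at 3 kHz.
143 kHz mod fs = 35 kHz.
35 kHz > fs/2 = 27 kHz, folds to fs − 35 kHz = 19 kHz.
Distinct values: {1.8 kHz, 3 kHz, 8.2 kHz, 19 kHz, 20.8 kHz}.

1.8 kHz, 3 kHz, 8.2 kHz, 19 kHz, 20.8 kHz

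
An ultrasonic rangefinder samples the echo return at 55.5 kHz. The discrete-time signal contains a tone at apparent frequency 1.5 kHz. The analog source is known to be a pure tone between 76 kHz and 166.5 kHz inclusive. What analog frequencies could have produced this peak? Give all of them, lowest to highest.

Frequencies that alias to 1.5 kHz are k·fs ± 1.5 kHz for integer k ≥ 0.
k=0: 1.5 kHz.
k=1: 54 kHz, 57 kHz.
k=2: 109.5 kHz, 112.5 kHz.
k=3: 165 kHz, 168 kHz.
k=4: 220.5 kHz, 223.5 kHz.
Within [76 kHz, 166.5 kHz]: 109.5 kHz, 112.5 kHz, 165 kHz.

109.5 kHz, 112.5 kHz, 165 kHz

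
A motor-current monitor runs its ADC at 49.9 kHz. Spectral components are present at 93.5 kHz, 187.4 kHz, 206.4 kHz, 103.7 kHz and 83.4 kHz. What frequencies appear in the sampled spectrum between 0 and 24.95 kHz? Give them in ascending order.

fs/2 = 24.95 kHz.
93.5 kHz mod fs = 43.6 kHz.
43.6 kHz > fs/2 = 24.95 kHz, folds to fs − 43.6 kHz = 6.3 kHz.
187.4 kHz mod fs = 37.7 kHz.
37.7 kHz > fs/2 = 24.95 kHz, folds to fs − 37.7 kHz = 12.2 kHz.
206.4 kHz mod fs = 6.8 kHz.
6.8 kHz ≤ fs/2 = 24.95 kHz, appears at 6.8 kHz.
103.7 kHz mod fs = 3.9 kHz.
3.9 kHz ≤ fs/2 = 24.95 kHz, appears at 3.9 kHz.
83.4 kHz mod fs = 33.5 kHz.
33.5 kHz > fs/2 = 24.95 kHz, folds to fs − 33.5 kHz = 16.4 kHz.
Distinct values: {3.9 kHz, 6.3 kHz, 6.8 kHz, 12.2 kHz, 16.4 kHz}.

3.9 kHz, 6.3 kHz, 6.8 kHz, 12.2 kHz, 16.4 kHz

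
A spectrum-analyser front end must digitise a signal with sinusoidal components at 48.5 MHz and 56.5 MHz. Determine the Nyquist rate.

Highest-frequency component: 56.5 MHz.
Nyquist rate = 2 × 56.5 MHz = 113 MHz.

113 MHz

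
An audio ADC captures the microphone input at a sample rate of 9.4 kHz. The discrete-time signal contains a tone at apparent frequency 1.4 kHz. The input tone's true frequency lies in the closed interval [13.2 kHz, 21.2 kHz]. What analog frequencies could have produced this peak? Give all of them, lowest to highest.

17.4 kHz, 20.2 kHz

Frequencies that alias to 1.4 kHz are k·fs ± 1.4 kHz for integer k ≥ 0.
k=0: 1.4 kHz.
k=1: 8 kHz, 10.8 kHz.
k=2: 17.4 kHz, 20.2 kHz.
k=3: 26.8 kHz, 29.6 kHz.
Within [13.2 kHz, 21.2 kHz]: 17.4 kHz, 20.2 kHz.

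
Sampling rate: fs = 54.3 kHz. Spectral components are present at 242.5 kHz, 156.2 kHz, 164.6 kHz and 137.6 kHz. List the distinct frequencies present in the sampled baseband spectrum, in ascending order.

1.7 kHz, 6.7 kHz, 25.3 kHz

fs/2 = 27.15 kHz.
242.5 kHz mod fs = 25.3 kHz.
25.3 kHz ≤ fs/2 = 27.15 kHz, appears at 25.3 kHz.
156.2 kHz mod fs = 47.6 kHz.
47.6 kHz > fs/2 = 27.15 kHz, folds to fs − 47.6 kHz = 6.7 kHz.
164.6 kHz mod fs = 1.7 kHz.
1.7 kHz ≤ fs/2 = 27.15 kHz, appears at 1.7 kHz.
137.6 kHz mod fs = 29 kHz.
29 kHz > fs/2 = 27.15 kHz, folds to fs − 29 kHz = 25.3 kHz.
Distinct values: {1.7 kHz, 6.7 kHz, 25.3 kHz}.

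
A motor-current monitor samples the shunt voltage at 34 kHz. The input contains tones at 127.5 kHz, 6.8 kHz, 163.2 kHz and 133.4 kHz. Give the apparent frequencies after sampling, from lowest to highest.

fs/2 = 17 kHz.
127.5 kHz mod fs = 25.5 kHz.
25.5 kHz > fs/2 = 17 kHz, folds to fs − 25.5 kHz = 8.5 kHz.
6.8 kHz ≤ fs/2 = 17 kHz, passes unchanged.
163.2 kHz mod fs = 27.2 kHz.
27.2 kHz > fs/2 = 17 kHz, folds to fs − 27.2 kHz = 6.8 kHz.
133.4 kHz mod fs = 31.4 kHz.
31.4 kHz > fs/2 = 17 kHz, folds to fs − 31.4 kHz = 2.6 kHz.
Distinct values: {2.6 kHz, 6.8 kHz, 8.5 kHz}.

2.6 kHz, 6.8 kHz, 8.5 kHz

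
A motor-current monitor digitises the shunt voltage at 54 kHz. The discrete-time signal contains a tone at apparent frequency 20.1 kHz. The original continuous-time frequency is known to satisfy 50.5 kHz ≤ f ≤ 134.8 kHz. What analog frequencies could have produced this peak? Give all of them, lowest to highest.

Frequencies that alias to 20.1 kHz are k·fs ± 20.1 kHz for integer k ≥ 0.
k=0: 20.1 kHz.
k=1: 33.9 kHz, 74.1 kHz.
k=2: 87.9 kHz, 128.1 kHz.
k=3: 141.9 kHz, 182.1 kHz.
Within [50.5 kHz, 134.8 kHz]: 74.1 kHz, 87.9 kHz, 128.1 kHz.

74.1 kHz, 87.9 kHz, 128.1 kHz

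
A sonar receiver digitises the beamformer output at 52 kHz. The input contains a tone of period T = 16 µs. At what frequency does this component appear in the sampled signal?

10.5 kHz

T = 16 µs → f = 1/T = 62.5 kHz.
62.5 kHz mod fs = 10.5 kHz.
10.5 kHz ≤ fs/2 = 26 kHz, appears at 10.5 kHz.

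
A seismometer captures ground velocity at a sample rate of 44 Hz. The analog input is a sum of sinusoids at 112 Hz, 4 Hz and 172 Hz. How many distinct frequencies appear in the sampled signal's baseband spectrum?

2

fs/2 = 22 Hz.
112 Hz mod fs = 24 Hz.
24 Hz > fs/2 = 22 Hz, folds to fs − 24 Hz = 20 Hz.
4 Hz ≤ fs/2 = 22 Hz, passes unchanged.
172 Hz mod fs = 40 Hz.
40 Hz > fs/2 = 22 Hz, folds to fs − 40 Hz = 4 Hz.
Distinct values: {4 Hz, 20 Hz} → 2.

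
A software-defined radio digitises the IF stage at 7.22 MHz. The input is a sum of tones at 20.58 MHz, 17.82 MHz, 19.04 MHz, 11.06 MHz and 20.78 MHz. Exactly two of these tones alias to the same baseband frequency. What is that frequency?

3.38 MHz

fs/2 = 3.61 MHz.
20.58 MHz mod fs = 6.14 MHz.
6.14 MHz > fs/2 = 3.61 MHz, folds to fs − 6.14 MHz = 1.08 MHz.
17.82 MHz mod fs = 3.38 MHz.
3.38 MHz ≤ fs/2 = 3.61 MHz, appears at 3.38 MHz.
19.04 MHz mod fs = 4.6 MHz.
4.6 MHz > fs/2 = 3.61 MHz, folds to fs − 4.6 MHz = 2.62 MHz.
11.06 MHz mod fs = 3.84 MHz.
3.84 MHz > fs/2 = 3.61 MHz, folds to fs − 3.84 MHz = 3.38 MHz.
20.78 MHz mod fs = 6.34 MHz.
6.34 MHz > fs/2 = 3.61 MHz, folds to fs − 6.34 MHz = 0.88 MHz.
11.06 MHz and 17.82 MHz both map to 3.38 MHz.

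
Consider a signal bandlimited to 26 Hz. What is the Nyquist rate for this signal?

Nyquist rate = 2 × 26 Hz = 52 Hz.

52 Hz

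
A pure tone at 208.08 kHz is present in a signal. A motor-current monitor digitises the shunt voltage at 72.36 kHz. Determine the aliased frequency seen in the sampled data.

9 kHz

208.08 kHz mod fs = 63.36 kHz.
63.36 kHz > fs/2 = 36.18 kHz, folds to fs − 63.36 kHz = 9 kHz.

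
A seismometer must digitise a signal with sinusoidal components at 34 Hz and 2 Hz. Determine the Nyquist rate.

Highest-frequency component: 34 Hz.
Nyquist rate = 2 × 34 Hz = 68 Hz.

68 Hz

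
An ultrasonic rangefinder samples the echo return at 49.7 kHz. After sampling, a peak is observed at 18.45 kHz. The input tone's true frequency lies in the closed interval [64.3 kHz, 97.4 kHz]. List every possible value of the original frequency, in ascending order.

Frequencies that alias to 18.45 kHz are k·fs ± 18.45 kHz for integer k ≥ 0.
k=0: 18.45 kHz.
k=1: 31.25 kHz, 68.15 kHz.
k=2: 80.95 kHz, 117.85 kHz.
k=3: 130.65 kHz, 167.55 kHz.
Within [64.3 kHz, 97.4 kHz]: 68.15 kHz, 80.95 kHz.

68.15 kHz, 80.95 kHz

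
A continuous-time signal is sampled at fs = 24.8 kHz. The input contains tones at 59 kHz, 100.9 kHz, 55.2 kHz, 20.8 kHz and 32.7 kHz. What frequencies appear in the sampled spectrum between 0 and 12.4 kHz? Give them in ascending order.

fs/2 = 12.4 kHz.
59 kHz mod fs = 9.4 kHz.
9.4 kHz ≤ fs/2 = 12.4 kHz, appears at 9.4 kHz.
100.9 kHz mod fs = 1.7 kHz.
1.7 kHz ≤ fs/2 = 12.4 kHz, appears at 1.7 kHz.
55.2 kHz mod fs = 5.6 kHz.
5.6 kHz ≤ fs/2 = 12.4 kHz, appears at 5.6 kHz.
20.8 kHz > fs/2 = 12.4 kHz, folds to fs − 20.8 kHz = 4 kHz.
32.7 kHz mod fs = 7.9 kHz.
7.9 kHz ≤ fs/2 = 12.4 kHz, appears at 7.9 kHz.
Distinct values: {1.7 kHz, 4 kHz, 5.6 kHz, 7.9 kHz, 9.4 kHz}.

1.7 kHz, 4 kHz, 5.6 kHz, 7.9 kHz, 9.4 kHz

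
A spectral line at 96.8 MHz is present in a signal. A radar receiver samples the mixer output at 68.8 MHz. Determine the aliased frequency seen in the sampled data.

96.8 MHz mod fs = 28 MHz.
28 MHz ≤ fs/2 = 34.4 MHz, appears at 28 MHz.

28 MHz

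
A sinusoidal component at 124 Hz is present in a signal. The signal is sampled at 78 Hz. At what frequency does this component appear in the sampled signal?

124 Hz mod fs = 46 Hz.
46 Hz > fs/2 = 39 Hz, folds to fs − 46 Hz = 32 Hz.

32 Hz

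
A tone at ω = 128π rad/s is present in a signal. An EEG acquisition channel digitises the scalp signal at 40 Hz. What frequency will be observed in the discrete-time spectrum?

16 Hz

ω = 128π rad/s → f = ω/(2π) = 64 Hz.
64 Hz mod fs = 24 Hz.
24 Hz > fs/2 = 20 Hz, folds to fs − 24 Hz = 16 Hz.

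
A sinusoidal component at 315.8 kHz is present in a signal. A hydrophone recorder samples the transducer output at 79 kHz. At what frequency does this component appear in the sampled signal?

315.8 kHz mod fs = 78.8 kHz.
78.8 kHz > fs/2 = 39.5 kHz, folds to fs − 78.8 kHz = 0.2 kHz.

0.2 kHz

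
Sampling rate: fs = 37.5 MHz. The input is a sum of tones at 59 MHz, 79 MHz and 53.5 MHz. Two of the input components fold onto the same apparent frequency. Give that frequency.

16 MHz

fs/2 = 18.75 MHz.
59 MHz mod fs = 21.5 MHz.
21.5 MHz > fs/2 = 18.75 MHz, folds to fs − 21.5 MHz = 16 MHz.
79 MHz mod fs = 4 MHz.
4 MHz ≤ fs/2 = 18.75 MHz, appears at 4 MHz.
53.5 MHz mod fs = 16 MHz.
16 MHz ≤ fs/2 = 18.75 MHz, appears at 16 MHz.
53.5 MHz and 59 MHz both map to 16 MHz.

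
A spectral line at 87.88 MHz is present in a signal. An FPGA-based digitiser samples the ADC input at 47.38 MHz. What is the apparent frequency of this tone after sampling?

6.88 MHz

87.88 MHz mod fs = 40.5 MHz.
40.5 MHz > fs/2 = 23.69 MHz, folds to fs − 40.5 MHz = 6.88 MHz.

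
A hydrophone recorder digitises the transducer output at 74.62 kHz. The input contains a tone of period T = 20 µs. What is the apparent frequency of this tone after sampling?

24.62 kHz

T = 20 µs → f = 1/T = 50 kHz.
50 kHz > fs/2 = 37.31 kHz, folds to fs − 50 kHz = 24.62 kHz.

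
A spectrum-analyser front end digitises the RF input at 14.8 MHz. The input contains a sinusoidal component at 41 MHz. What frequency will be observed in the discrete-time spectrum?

3.4 MHz

41 MHz mod fs = 11.4 MHz.
11.4 MHz > fs/2 = 7.4 MHz, folds to fs − 11.4 MHz = 3.4 MHz.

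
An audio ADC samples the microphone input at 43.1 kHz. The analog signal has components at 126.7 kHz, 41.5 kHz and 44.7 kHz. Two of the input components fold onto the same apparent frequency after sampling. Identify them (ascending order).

fs/2 = 21.55 kHz.
126.7 kHz mod fs = 40.5 kHz.
40.5 kHz > fs/2 = 21.55 kHz, folds to fs − 40.5 kHz = 2.6 kHz.
41.5 kHz > fs/2 = 21.55 kHz, folds to fs − 41.5 kHz = 1.6 kHz.
44.7 kHz mod fs = 1.6 kHz.
1.6 kHz ≤ fs/2 = 21.55 kHz, appears at 1.6 kHz.
41.5 kHz and 44.7 kHz both map to 1.6 kHz.

41.5 kHz, 44.7 kHz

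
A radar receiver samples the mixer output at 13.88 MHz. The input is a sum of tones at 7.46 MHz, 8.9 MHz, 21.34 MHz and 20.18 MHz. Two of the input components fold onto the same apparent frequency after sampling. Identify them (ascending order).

fs/2 = 6.94 MHz.
7.46 MHz > fs/2 = 6.94 MHz, folds to fs − 7.46 MHz = 6.42 MHz.
8.9 MHz > fs/2 = 6.94 MHz, folds to fs − 8.9 MHz = 4.98 MHz.
21.34 MHz mod fs = 7.46 MHz.
7.46 MHz > fs/2 = 6.94 MHz, folds to fs − 7.46 MHz = 6.42 MHz.
20.18 MHz mod fs = 6.3 MHz.
6.3 MHz ≤ fs/2 = 6.94 MHz, appears at 6.3 MHz.
7.46 MHz and 21.34 MHz both map to 6.42 MHz.

7.46 MHz, 21.34 MHz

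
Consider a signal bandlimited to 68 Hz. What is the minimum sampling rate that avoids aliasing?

136 Hz

Nyquist rate = 2 × 68 Hz = 136 Hz.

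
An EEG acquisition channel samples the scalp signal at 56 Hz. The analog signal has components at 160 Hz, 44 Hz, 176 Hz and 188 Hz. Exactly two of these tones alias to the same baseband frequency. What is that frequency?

fs/2 = 28 Hz.
160 Hz mod fs = 48 Hz.
48 Hz > fs/2 = 28 Hz, folds to fs − 48 Hz = 8 Hz.
44 Hz > fs/2 = 28 Hz, folds to fs − 44 Hz = 12 Hz.
176 Hz mod fs = 8 Hz.
8 Hz ≤ fs/2 = 28 Hz, appears at 8 Hz.
188 Hz mod fs = 20 Hz.
20 Hz ≤ fs/2 = 28 Hz, appears at 20 Hz.
160 Hz and 176 Hz both map to 8 Hz.

8 Hz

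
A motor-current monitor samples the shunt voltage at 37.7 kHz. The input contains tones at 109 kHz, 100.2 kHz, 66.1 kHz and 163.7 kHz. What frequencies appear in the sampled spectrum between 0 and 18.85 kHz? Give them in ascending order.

4.1 kHz, 9.3 kHz, 12.9 kHz

fs/2 = 18.85 kHz.
109 kHz mod fs = 33.6 kHz.
33.6 kHz > fs/2 = 18.85 kHz, folds to fs − 33.6 kHz = 4.1 kHz.
100.2 kHz mod fs = 24.8 kHz.
24.8 kHz > fs/2 = 18.85 kHz, folds to fs − 24.8 kHz = 12.9 kHz.
66.1 kHz mod fs = 28.4 kHz.
28.4 kHz > fs/2 = 18.85 kHz, folds to fs − 28.4 kHz = 9.3 kHz.
163.7 kHz mod fs = 12.9 kHz.
12.9 kHz ≤ fs/2 = 18.85 kHz, appears at 12.9 kHz.
Distinct values: {4.1 kHz, 9.3 kHz, 12.9 kHz}.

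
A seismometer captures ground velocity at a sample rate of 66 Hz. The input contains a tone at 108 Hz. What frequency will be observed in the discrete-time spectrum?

108 Hz mod fs = 42 Hz.
42 Hz > fs/2 = 33 Hz, folds to fs − 42 Hz = 24 Hz.

24 Hz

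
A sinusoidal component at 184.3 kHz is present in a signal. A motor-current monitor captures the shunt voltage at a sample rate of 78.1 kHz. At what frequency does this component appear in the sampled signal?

184.3 kHz mod fs = 28.1 kHz.
28.1 kHz ≤ fs/2 = 39.05 kHz, appears at 28.1 kHz.

28.1 kHz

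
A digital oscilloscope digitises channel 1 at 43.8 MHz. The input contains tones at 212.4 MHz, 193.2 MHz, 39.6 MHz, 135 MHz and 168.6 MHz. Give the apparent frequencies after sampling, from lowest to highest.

3.6 MHz, 4.2 MHz, 6.6 MHz, 18 MHz

fs/2 = 21.9 MHz.
212.4 MHz mod fs = 37.2 MHz.
37.2 MHz > fs/2 = 21.9 MHz, folds to fs − 37.2 MHz = 6.6 MHz.
193.2 MHz mod fs = 18 MHz.
18 MHz ≤ fs/2 = 21.9 MHz, appears at 18 MHz.
39.6 MHz > fs/2 = 21.9 MHz, folds to fs − 39.6 MHz = 4.2 MHz.
135 MHz mod fs = 3.6 MHz.
3.6 MHz ≤ fs/2 = 21.9 MHz, appears at 3.6 MHz.
168.6 MHz mod fs = 37.2 MHz.
37.2 MHz > fs/2 = 21.9 MHz, folds to fs − 37.2 MHz = 6.6 MHz.
Distinct values: {3.6 MHz, 4.2 MHz, 6.6 MHz, 18 MHz}.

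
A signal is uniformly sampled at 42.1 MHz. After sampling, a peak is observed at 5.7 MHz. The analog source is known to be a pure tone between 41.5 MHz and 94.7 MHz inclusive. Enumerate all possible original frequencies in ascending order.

Frequencies that alias to 5.7 MHz are k·fs ± 5.7 MHz for integer k ≥ 0.
k=0: 5.7 MHz.
k=1: 36.4 MHz, 47.8 MHz.
k=2: 78.5 MHz, 89.9 MHz.
k=3: 120.6 MHz, 132 MHz.
Within [41.5 MHz, 94.7 MHz]: 47.8 MHz, 78.5 MHz, 89.9 MHz.

47.8 MHz, 78.5 MHz, 89.9 MHz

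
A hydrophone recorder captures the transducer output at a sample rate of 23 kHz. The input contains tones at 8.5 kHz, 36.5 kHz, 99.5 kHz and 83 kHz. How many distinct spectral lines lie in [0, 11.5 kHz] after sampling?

4

fs/2 = 11.5 kHz.
8.5 kHz ≤ fs/2 = 11.5 kHz, passes unchanged.
36.5 kHz mod fs = 13.5 kHz.
13.5 kHz > fs/2 = 11.5 kHz, folds to fs − 13.5 kHz = 9.5 kHz.
99.5 kHz mod fs = 7.5 kHz.
7.5 kHz ≤ fs/2 = 11.5 kHz, appears at 7.5 kHz.
83 kHz mod fs = 14 kHz.
14 kHz > fs/2 = 11.5 kHz, folds to fs − 14 kHz = 9 kHz.
Distinct values: {7.5 kHz, 8.5 kHz, 9 kHz, 9.5 kHz} → 4.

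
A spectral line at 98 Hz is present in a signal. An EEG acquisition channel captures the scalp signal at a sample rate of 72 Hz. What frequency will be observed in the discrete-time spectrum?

98 Hz mod fs = 26 Hz.
26 Hz ≤ fs/2 = 36 Hz, appears at 26 Hz.

26 Hz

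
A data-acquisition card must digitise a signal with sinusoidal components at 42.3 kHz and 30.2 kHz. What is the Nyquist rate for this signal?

84.6 kHz

Highest-frequency component: 42.3 kHz.
Nyquist rate = 2 × 42.3 kHz = 84.6 kHz.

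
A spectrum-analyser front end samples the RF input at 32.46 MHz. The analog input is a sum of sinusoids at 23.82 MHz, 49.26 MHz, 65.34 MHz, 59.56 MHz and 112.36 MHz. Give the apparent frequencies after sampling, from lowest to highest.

0.42 MHz, 5.36 MHz, 8.64 MHz, 14.98 MHz, 15.66 MHz

fs/2 = 16.23 MHz.
23.82 MHz > fs/2 = 16.23 MHz, folds to fs − 23.82 MHz = 8.64 MHz.
49.26 MHz mod fs = 16.8 MHz.
16.8 MHz > fs/2 = 16.23 MHz, folds to fs − 16.8 MHz = 15.66 MHz.
65.34 MHz mod fs = 0.42 MHz.
0.42 MHz ≤ fs/2 = 16.23 MHz, appears at 0.42 MHz.
59.56 MHz mod fs = 27.1 MHz.
27.1 MHz > fs/2 = 16.23 MHz, folds to fs − 27.1 MHz = 5.36 MHz.
112.36 MHz mod fs = 14.98 MHz.
14.98 MHz ≤ fs/2 = 16.23 MHz, appears at 14.98 MHz.
Distinct values: {0.42 MHz, 5.36 MHz, 8.64 MHz, 14.98 MHz, 15.66 MHz}.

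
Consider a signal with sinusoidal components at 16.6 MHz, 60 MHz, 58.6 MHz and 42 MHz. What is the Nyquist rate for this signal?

120 MHz

Highest-frequency component: 60 MHz.
Nyquist rate = 2 × 60 MHz = 120 MHz.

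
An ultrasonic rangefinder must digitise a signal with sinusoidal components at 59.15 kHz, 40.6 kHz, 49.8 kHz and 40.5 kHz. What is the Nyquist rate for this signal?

118.3 kHz

Highest-frequency component: 59.15 kHz.
Nyquist rate = 2 × 59.15 kHz = 118.3 kHz.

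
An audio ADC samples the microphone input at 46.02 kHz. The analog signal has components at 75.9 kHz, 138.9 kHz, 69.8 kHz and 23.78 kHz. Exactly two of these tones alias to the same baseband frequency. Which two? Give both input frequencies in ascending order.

fs/2 = 23.01 kHz.
75.9 kHz mod fs = 29.88 kHz.
29.88 kHz > fs/2 = 23.01 kHz, folds to fs − 29.88 kHz = 16.14 kHz.
138.9 kHz mod fs = 0.84 kHz.
0.84 kHz ≤ fs/2 = 23.01 kHz, appears at 0.84 kHz.
69.8 kHz mod fs = 23.78 kHz.
23.78 kHz > fs/2 = 23.01 kHz, folds to fs − 23.78 kHz = 22.24 kHz.
23.78 kHz > fs/2 = 23.01 kHz, folds to fs − 23.78 kHz = 22.24 kHz.
23.78 kHz and 69.8 kHz both map to 22.24 kHz.

23.78 kHz, 69.8 kHz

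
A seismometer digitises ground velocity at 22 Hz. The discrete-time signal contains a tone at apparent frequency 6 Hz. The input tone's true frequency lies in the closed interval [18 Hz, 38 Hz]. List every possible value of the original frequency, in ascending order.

28 Hz, 38 Hz

Frequencies that alias to 6 Hz are k·fs ± 6 Hz for integer k ≥ 0.
k=0: 6 Hz.
k=1: 16 Hz, 28 Hz.
k=2: 38 Hz, 50 Hz.
k=3: 60 Hz, 72 Hz.
Within [18 Hz, 38 Hz]: 28 Hz, 38 Hz.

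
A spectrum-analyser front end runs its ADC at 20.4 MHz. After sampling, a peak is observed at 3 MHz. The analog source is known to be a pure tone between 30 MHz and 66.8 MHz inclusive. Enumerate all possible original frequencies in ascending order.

37.8 MHz, 43.8 MHz, 58.2 MHz, 64.2 MHz

Frequencies that alias to 3 MHz are k·fs ± 3 MHz for integer k ≥ 0.
k=0: 3 MHz.
k=1: 17.4 MHz, 23.4 MHz.
k=2: 37.8 MHz, 43.8 MHz.
k=3: 58.2 MHz, 64.2 MHz.
k=4: 78.6 MHz, 84.6 MHz.
Within [30 MHz, 66.8 MHz]: 37.8 MHz, 43.8 MHz, 58.2 MHz, 64.2 MHz.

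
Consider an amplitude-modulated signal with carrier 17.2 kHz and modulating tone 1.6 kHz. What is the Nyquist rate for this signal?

37.6 kHz

AM sidebands sit at fc ± fm = 15.6 kHz and 18.8 kHz.
Highest-frequency component: 18.8 kHz.
Nyquist rate = 2 × 18.8 kHz = 37.6 kHz.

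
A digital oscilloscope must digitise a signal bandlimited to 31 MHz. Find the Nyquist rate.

62 MHz

Nyquist rate = 2 × 31 MHz = 62 MHz.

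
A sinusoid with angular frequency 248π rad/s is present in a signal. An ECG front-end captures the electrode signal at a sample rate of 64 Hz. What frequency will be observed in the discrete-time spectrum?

ω = 248π rad/s → f = ω/(2π) = 124 Hz.
124 Hz mod fs = 60 Hz.
60 Hz > fs/2 = 32 Hz, folds to fs − 60 Hz = 4 Hz.

4 Hz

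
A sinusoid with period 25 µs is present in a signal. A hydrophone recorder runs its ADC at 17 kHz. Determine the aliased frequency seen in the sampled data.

6 kHz

T = 25 µs → f = 1/T = 40 kHz.
40 kHz mod fs = 6 kHz.
6 kHz ≤ fs/2 = 8.5 kHz, appears at 6 kHz.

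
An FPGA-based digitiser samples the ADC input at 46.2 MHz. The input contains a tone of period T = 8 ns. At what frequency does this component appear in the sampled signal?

13.6 MHz

T = 8 ns → f = 1/T = 125 MHz.
125 MHz mod fs = 32.6 MHz.
32.6 MHz > fs/2 = 23.1 MHz, folds to fs − 32.6 MHz = 13.6 MHz.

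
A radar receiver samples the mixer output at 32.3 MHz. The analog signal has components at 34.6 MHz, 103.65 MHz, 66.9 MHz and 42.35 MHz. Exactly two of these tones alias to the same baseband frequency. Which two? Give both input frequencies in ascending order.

34.6 MHz, 66.9 MHz

fs/2 = 16.15 MHz.
34.6 MHz mod fs = 2.3 MHz.
2.3 MHz ≤ fs/2 = 16.15 MHz, appears at 2.3 MHz.
103.65 MHz mod fs = 6.75 MHz.
6.75 MHz ≤ fs/2 = 16.15 MHz, appears at 6.75 MHz.
66.9 MHz mod fs = 2.3 MHz.
2.3 MHz ≤ fs/2 = 16.15 MHz, appears at 2.3 MHz.
42.35 MHz mod fs = 10.05 MHz.
10.05 MHz ≤ fs/2 = 16.15 MHz, appears at 10.05 MHz.
34.6 MHz and 66.9 MHz both map to 2.3 MHz.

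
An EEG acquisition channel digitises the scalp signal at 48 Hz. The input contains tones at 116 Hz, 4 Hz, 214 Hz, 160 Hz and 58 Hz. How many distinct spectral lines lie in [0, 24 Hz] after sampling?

fs/2 = 24 Hz.
116 Hz mod fs = 20 Hz.
20 Hz ≤ fs/2 = 24 Hz, appears at 20 Hz.
4 Hz ≤ fs/2 = 24 Hz, passes unchanged.
214 Hz mod fs = 22 Hz.
22 Hz ≤ fs/2 = 24 Hz, appears at 22 Hz.
160 Hz mod fs = 16 Hz.
16 Hz ≤ fs/2 = 24 Hz, appears at 16 Hz.
58 Hz mod fs = 10 Hz.
10 Hz ≤ fs/2 = 24 Hz, appears at 10 Hz.
Distinct values: {4 Hz, 10 Hz, 16 Hz, 20 Hz, 22 Hz} → 5.

5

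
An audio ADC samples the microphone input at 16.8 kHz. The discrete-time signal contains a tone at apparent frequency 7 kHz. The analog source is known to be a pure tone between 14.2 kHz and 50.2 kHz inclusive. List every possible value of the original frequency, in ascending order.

Frequencies that alias to 7 kHz are k·fs ± 7 kHz for integer k ≥ 0.
k=0: 7 kHz.
k=1: 9.8 kHz, 23.8 kHz.
k=2: 26.6 kHz, 40.6 kHz.
k=3: 43.4 kHz, 57.4 kHz.
k=4: 60.2 kHz, 74.2 kHz.
Within [14.2 kHz, 50.2 kHz]: 23.8 kHz, 26.6 kHz, 40.6 kHz, 43.4 kHz.

23.8 kHz, 26.6 kHz, 40.6 kHz, 43.4 kHz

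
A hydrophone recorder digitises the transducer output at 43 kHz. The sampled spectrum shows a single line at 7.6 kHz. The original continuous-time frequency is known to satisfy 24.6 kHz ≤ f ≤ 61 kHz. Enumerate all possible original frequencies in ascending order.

Frequencies that alias to 7.6 kHz are k·fs ± 7.6 kHz for integer k ≥ 0.
k=0: 7.6 kHz.
k=1: 35.4 kHz, 50.6 kHz.
k=2: 78.4 kHz, 93.6 kHz.
Within [24.6 kHz, 61 kHz]: 35.4 kHz, 50.6 kHz.

35.4 kHz, 50.6 kHz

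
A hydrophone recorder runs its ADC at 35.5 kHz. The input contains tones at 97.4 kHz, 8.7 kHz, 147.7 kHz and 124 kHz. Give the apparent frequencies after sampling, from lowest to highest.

5.7 kHz, 8.7 kHz, 9.1 kHz, 17.5 kHz

fs/2 = 17.75 kHz.
97.4 kHz mod fs = 26.4 kHz.
26.4 kHz > fs/2 = 17.75 kHz, folds to fs − 26.4 kHz = 9.1 kHz.
8.7 kHz ≤ fs/2 = 17.75 kHz, passes unchanged.
147.7 kHz mod fs = 5.7 kHz.
5.7 kHz ≤ fs/2 = 17.75 kHz, appears at 5.7 kHz.
124 kHz mod fs = 17.5 kHz.
17.5 kHz ≤ fs/2 = 17.75 kHz, appears at 17.5 kHz.
Distinct values: {5.7 kHz, 8.7 kHz, 9.1 kHz, 17.5 kHz}.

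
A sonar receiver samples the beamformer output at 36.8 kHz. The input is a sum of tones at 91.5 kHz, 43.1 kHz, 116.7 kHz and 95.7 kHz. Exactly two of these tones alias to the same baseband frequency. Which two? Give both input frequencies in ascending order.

43.1 kHz, 116.7 kHz

fs/2 = 18.4 kHz.
91.5 kHz mod fs = 17.9 kHz.
17.9 kHz ≤ fs/2 = 18.4 kHz, appears at 17.9 kHz.
43.1 kHz mod fs = 6.3 kHz.
6.3 kHz ≤ fs/2 = 18.4 kHz, appears at 6.3 kHz.
116.7 kHz mod fs = 6.3 kHz.
6.3 kHz ≤ fs/2 = 18.4 kHz, appears at 6.3 kHz.
95.7 kHz mod fs = 22.1 kHz.
22.1 kHz > fs/2 = 18.4 kHz, folds to fs − 22.1 kHz = 14.7 kHz.
43.1 kHz and 116.7 kHz both map to 6.3 kHz.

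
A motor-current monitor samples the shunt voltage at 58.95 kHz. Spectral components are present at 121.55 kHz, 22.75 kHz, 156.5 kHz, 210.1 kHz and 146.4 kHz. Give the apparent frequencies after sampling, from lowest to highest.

3.65 kHz, 20.35 kHz, 22.75 kHz, 25.7 kHz, 28.5 kHz

fs/2 = 29.475 kHz.
121.55 kHz mod fs = 3.65 kHz.
3.65 kHz ≤ fs/2 = 29.475 kHz, appears at 3.65 kHz.
22.75 kHz ≤ fs/2 = 29.475 kHz, passes unchanged.
156.5 kHz mod fs = 38.6 kHz.
38.6 kHz > fs/2 = 29.475 kHz, folds to fs − 38.6 kHz = 20.35 kHz.
210.1 kHz mod fs = 33.25 kHz.
33.25 kHz > fs/2 = 29.475 kHz, folds to fs − 33.25 kHz = 25.7 kHz.
146.4 kHz mod fs = 28.5 kHz.
28.5 kHz ≤ fs/2 = 29.475 kHz, appears at 28.5 kHz.
Distinct values: {3.65 kHz, 20.35 kHz, 22.75 kHz, 25.7 kHz, 28.5 kHz}.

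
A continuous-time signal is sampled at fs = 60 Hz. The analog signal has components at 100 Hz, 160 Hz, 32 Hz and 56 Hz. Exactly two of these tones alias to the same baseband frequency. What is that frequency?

fs/2 = 30 Hz.
100 Hz mod fs = 40 Hz.
40 Hz > fs/2 = 30 Hz, folds to fs − 40 Hz = 20 Hz.
160 Hz mod fs = 40 Hz.
40 Hz > fs/2 = 30 Hz, folds to fs − 40 Hz = 20 Hz.
32 Hz > fs/2 = 30 Hz, folds to fs − 32 Hz = 28 Hz.
56 Hz > fs/2 = 30 Hz, folds to fs − 56 Hz = 4 Hz.
100 Hz and 160 Hz both map to 20 Hz.

20 Hz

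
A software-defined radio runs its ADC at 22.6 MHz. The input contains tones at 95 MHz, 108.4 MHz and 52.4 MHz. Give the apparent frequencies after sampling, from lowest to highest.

fs/2 = 11.3 MHz.
95 MHz mod fs = 4.6 MHz.
4.6 MHz ≤ fs/2 = 11.3 MHz, appears at 4.6 MHz.
108.4 MHz mod fs = 18 MHz.
18 MHz > fs/2 = 11.3 MHz, folds to fs − 18 MHz = 4.6 MHz.
52.4 MHz mod fs = 7.2 MHz.
7.2 MHz ≤ fs/2 = 11.3 MHz, appears at 7.2 MHz.
Distinct values: {4.6 MHz, 7.2 MHz}.

4.6 MHz, 7.2 MHz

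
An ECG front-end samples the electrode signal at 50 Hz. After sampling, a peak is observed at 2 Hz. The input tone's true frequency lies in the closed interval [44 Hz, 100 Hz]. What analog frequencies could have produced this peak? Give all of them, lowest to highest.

48 Hz, 52 Hz, 98 Hz

Frequencies that alias to 2 Hz are k·fs ± 2 Hz for integer k ≥ 0.
k=0: 2 Hz.
k=1: 48 Hz, 52 Hz.
k=2: 98 Hz, 102 Hz.
k=3: 148 Hz, 152 Hz.
Within [44 Hz, 100 Hz]: 48 Hz, 52 Hz, 98 Hz.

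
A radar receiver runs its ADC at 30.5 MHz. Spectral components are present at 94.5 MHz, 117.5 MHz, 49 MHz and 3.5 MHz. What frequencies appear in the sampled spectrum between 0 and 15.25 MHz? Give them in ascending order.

fs/2 = 15.25 MHz.
94.5 MHz mod fs = 3 MHz.
3 MHz ≤ fs/2 = 15.25 MHz, appears at 3 MHz.
117.5 MHz mod fs = 26 MHz.
26 MHz > fs/2 = 15.25 MHz, folds to fs − 26 MHz = 4.5 MHz.
49 MHz mod fs = 18.5 MHz.
18.5 MHz > fs/2 = 15.25 MHz, folds to fs − 18.5 MHz = 12 MHz.
3.5 MHz ≤ fs/2 = 15.25 MHz, passes unchanged.
Distinct values: {3 MHz, 3.5 MHz, 4.5 MHz, 12 MHz}.

3 MHz, 3.5 MHz, 4.5 MHz, 12 MHz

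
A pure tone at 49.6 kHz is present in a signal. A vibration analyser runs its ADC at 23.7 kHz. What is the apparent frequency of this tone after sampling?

49.6 kHz mod fs = 2.2 kHz.
2.2 kHz ≤ fs/2 = 11.85 kHz, appears at 2.2 kHz.

2.2 kHz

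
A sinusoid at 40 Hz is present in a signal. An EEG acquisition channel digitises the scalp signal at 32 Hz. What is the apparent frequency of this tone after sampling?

8 Hz

40 Hz mod fs = 8 Hz.
8 Hz ≤ fs/2 = 16 Hz, appears at 8 Hz.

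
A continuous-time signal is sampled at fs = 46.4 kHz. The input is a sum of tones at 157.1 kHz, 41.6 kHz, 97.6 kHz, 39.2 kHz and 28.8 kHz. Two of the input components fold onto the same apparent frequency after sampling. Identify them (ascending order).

fs/2 = 23.2 kHz.
157.1 kHz mod fs = 17.9 kHz.
17.9 kHz ≤ fs/2 = 23.2 kHz, appears at 17.9 kHz.
41.6 kHz > fs/2 = 23.2 kHz, folds to fs − 41.6 kHz = 4.8 kHz.
97.6 kHz mod fs = 4.8 kHz.
4.8 kHz ≤ fs/2 = 23.2 kHz, appears at 4.8 kHz.
39.2 kHz > fs/2 = 23.2 kHz, folds to fs − 39.2 kHz = 7.2 kHz.
28.8 kHz > fs/2 = 23.2 kHz, folds to fs − 28.8 kHz = 17.6 kHz.
41.6 kHz and 97.6 kHz both map to 4.8 kHz.

41.6 kHz, 97.6 kHz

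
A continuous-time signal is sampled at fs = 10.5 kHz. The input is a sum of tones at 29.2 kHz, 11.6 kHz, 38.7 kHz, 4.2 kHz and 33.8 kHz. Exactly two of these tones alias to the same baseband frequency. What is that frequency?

2.3 kHz

fs/2 = 5.25 kHz.
29.2 kHz mod fs = 8.2 kHz.
8.2 kHz > fs/2 = 5.25 kHz, folds to fs − 8.2 kHz = 2.3 kHz.
11.6 kHz mod fs = 1.1 kHz.
1.1 kHz ≤ fs/2 = 5.25 kHz, appears at 1.1 kHz.
38.7 kHz mod fs = 7.2 kHz.
7.2 kHz > fs/2 = 5.25 kHz, folds to fs − 7.2 kHz = 3.3 kHz.
4.2 kHz ≤ fs/2 = 5.25 kHz, passes unchanged.
33.8 kHz mod fs = 2.3 kHz.
2.3 kHz ≤ fs/2 = 5.25 kHz, appears at 2.3 kHz.
29.2 kHz and 33.8 kHz both map to 2.3 kHz.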